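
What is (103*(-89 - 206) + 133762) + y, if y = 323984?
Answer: 427361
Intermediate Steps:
(103*(-89 - 206) + 133762) + y = (103*(-89 - 206) + 133762) + 323984 = (103*(-295) + 133762) + 323984 = (-30385 + 133762) + 323984 = 103377 + 323984 = 427361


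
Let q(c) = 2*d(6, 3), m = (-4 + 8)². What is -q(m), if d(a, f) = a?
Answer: -12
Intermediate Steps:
m = 16 (m = 4² = 16)
q(c) = 12 (q(c) = 2*6 = 12)
-q(m) = -1*12 = -12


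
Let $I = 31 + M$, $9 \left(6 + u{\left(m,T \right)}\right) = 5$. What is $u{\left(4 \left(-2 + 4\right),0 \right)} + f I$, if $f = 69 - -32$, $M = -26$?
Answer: $\frac{4496}{9} \approx 499.56$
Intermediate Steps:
$u{\left(m,T \right)} = - \frac{49}{9}$ ($u{\left(m,T \right)} = -6 + \frac{1}{9} \cdot 5 = -6 + \frac{5}{9} = - \frac{49}{9}$)
$f = 101$ ($f = 69 + 32 = 101$)
$I = 5$ ($I = 31 - 26 = 5$)
$u{\left(4 \left(-2 + 4\right),0 \right)} + f I = - \frac{49}{9} + 101 \cdot 5 = - \frac{49}{9} + 505 = \frac{4496}{9}$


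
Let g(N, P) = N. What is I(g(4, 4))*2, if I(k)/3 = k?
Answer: 24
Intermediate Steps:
I(k) = 3*k
I(g(4, 4))*2 = (3*4)*2 = 12*2 = 24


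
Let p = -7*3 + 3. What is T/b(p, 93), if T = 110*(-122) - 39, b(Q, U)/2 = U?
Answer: -13459/186 ≈ -72.360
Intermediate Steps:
p = -18 (p = -21 + 3 = -18)
b(Q, U) = 2*U
T = -13459 (T = -13420 - 39 = -13459)
T/b(p, 93) = -13459/(2*93) = -13459/186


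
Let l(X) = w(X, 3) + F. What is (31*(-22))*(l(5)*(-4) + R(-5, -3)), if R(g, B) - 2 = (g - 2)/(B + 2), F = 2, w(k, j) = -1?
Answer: -3410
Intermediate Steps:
R(g, B) = 2 + (-2 + g)/(2 + B) (R(g, B) = 2 + (g - 2)/(B + 2) = 2 + (-2 + g)/(2 + B))
l(X) = 1 (l(X) = -1 + 2 = 1)
(31*(-22))*(l(5)*(-4) + R(-5, -3)) = (31*(-22))*(1*(-4) + (2 - 5 + 2*(-3))/(2 - 3)) = -682*(-4 + (2 - 5 - 6)/(-1)) = -682*(-4 - 1*(-9)) = -682*(-4 + 9) = -682*5 = -3410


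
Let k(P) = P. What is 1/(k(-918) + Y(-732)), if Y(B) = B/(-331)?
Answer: -331/303126 ≈ -0.0010920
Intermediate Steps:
Y(B) = -B/331 (Y(B) = B*(-1/331) = -B/331)
1/(k(-918) + Y(-732)) = 1/(-918 - 1/331*(-732)) = 1/(-918 + 732/331) = 1/(-303126/331) = -331/303126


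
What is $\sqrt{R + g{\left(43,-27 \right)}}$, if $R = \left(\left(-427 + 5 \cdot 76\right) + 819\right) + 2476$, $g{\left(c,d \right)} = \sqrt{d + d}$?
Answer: $\sqrt{3248 + 3 i \sqrt{6}} \approx 56.991 + 0.06447 i$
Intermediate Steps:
$g{\left(c,d \right)} = \sqrt{2} \sqrt{d}$ ($g{\left(c,d \right)} = \sqrt{2 d} = \sqrt{2} \sqrt{d}$)
$R = 3248$ ($R = \left(\left(-427 + 380\right) + 819\right) + 2476 = \left(-47 + 819\right) + 2476 = 772 + 2476 = 3248$)
$\sqrt{R + g{\left(43,-27 \right)}} = \sqrt{3248 + \sqrt{2} \sqrt{-27}} = \sqrt{3248 + \sqrt{2} \cdot 3 i \sqrt{3}} = \sqrt{3248 + 3 i \sqrt{6}}$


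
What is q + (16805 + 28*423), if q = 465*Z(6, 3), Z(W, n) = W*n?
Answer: 37019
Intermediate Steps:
q = 8370 (q = 465*(6*3) = 465*18 = 8370)
q + (16805 + 28*423) = 8370 + (16805 + 28*423) = 8370 + (16805 + 11844) = 8370 + 28649 = 37019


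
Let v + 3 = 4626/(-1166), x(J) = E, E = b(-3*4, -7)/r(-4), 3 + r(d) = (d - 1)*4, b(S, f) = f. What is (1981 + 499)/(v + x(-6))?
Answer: -6650864/17869 ≈ -372.20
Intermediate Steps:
r(d) = -7 + 4*d (r(d) = -3 + (d - 1)*4 = -3 + (-1 + d)*4 = -3 + (-4 + 4*d) = -7 + 4*d)
E = 7/23 (E = -7/(-7 + 4*(-4)) = -7/(-7 - 16) = -7/(-23) = -7*(-1/23) = 7/23 ≈ 0.30435)
x(J) = 7/23
v = -4062/583 (v = -3 + 4626/(-1166) = -3 + 4626*(-1/1166) = -3 - 2313/583 = -4062/583 ≈ -6.9674)
(1981 + 499)/(v + x(-6)) = (1981 + 499)/(-4062/583 + 7/23) = 2480/(-89345/13409) = 2480*(-13409/89345) = -6650864/17869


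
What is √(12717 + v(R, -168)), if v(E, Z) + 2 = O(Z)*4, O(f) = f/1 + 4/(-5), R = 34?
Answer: √300995/5 ≈ 109.73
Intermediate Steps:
O(f) = -⅘ + f (O(f) = f*1 + 4*(-⅕) = f - ⅘ = -⅘ + f)
v(E, Z) = -26/5 + 4*Z (v(E, Z) = -2 + (-⅘ + Z)*4 = -2 + (-16/5 + 4*Z) = -26/5 + 4*Z)
√(12717 + v(R, -168)) = √(12717 + (-26/5 + 4*(-168))) = √(12717 + (-26/5 - 672)) = √(12717 - 3386/5) = √(60199/5) = √300995/5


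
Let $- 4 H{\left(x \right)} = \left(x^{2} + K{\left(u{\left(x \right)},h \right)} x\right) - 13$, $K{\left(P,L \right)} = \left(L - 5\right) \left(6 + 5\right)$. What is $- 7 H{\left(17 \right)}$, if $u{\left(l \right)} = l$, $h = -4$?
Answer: $- \frac{9849}{4} \approx -2462.3$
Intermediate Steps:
$K{\left(P,L \right)} = -55 + 11 L$ ($K{\left(P,L \right)} = \left(-5 + L\right) 11 = -55 + 11 L$)
$H{\left(x \right)} = \frac{13}{4} - \frac{x^{2}}{4} + \frac{99 x}{4}$ ($H{\left(x \right)} = - \frac{\left(x^{2} + \left(-55 + 11 \left(-4\right)\right) x\right) - 13}{4} = - \frac{\left(x^{2} + \left(-55 - 44\right) x\right) - 13}{4} = - \frac{\left(x^{2} - 99 x\right) - 13}{4} = - \frac{-13 + x^{2} - 99 x}{4} = \frac{13}{4} - \frac{x^{2}}{4} + \frac{99 x}{4}$)
$- 7 H{\left(17 \right)} = - 7 \left(\frac{13}{4} - \frac{17^{2}}{4} + \frac{99}{4} \cdot 17\right) = - 7 \left(\frac{13}{4} - \frac{289}{4} + \frac{1683}{4}\right) = \left(-7\right) \frac{1407}{4} = - \frac{9849}{4}$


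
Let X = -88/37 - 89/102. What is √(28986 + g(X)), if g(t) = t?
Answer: √412803497730/3774 ≈ 170.24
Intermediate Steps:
X = -12269/3774 (X = -88*1/37 - 89*1/102 = -88/37 - 89/102 = -12269/3774 ≈ -3.2509)
√(28986 + g(X)) = √(28986 - 12269/3774) = √(109380895/3774) = √412803497730/3774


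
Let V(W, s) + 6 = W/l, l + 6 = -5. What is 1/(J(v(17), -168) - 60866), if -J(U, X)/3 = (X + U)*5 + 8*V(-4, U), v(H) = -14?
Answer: -11/638008 ≈ -1.7241e-5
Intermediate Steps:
l = -11 (l = -6 - 5 = -11)
V(W, s) = -6 - W/11 (V(W, s) = -6 + W/(-11) = -6 + W*(-1/11) = -6 - W/11)
J(U, X) = 1488/11 - 15*U - 15*X (J(U, X) = -3*((X + U)*5 + 8*(-6 - 1/11*(-4))) = -3*((U + X)*5 + 8*(-6 + 4/11)) = -3*((5*U + 5*X) + 8*(-62/11)) = -3*((5*U + 5*X) - 496/11) = -3*(-496/11 + 5*U + 5*X) = 1488/11 - 15*U - 15*X)
1/(J(v(17), -168) - 60866) = 1/((1488/11 - 15*(-14) - 15*(-168)) - 60866) = 1/((1488/11 + 210 + 2520) - 60866) = 1/(31518/11 - 60866) = 1/(-638008/11) = -11/638008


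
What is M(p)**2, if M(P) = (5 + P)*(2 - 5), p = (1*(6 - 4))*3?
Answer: 1089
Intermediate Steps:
p = 6 (p = (1*2)*3 = 2*3 = 6)
M(P) = -15 - 3*P (M(P) = (5 + P)*(-3) = -15 - 3*P)
M(p)**2 = (-15 - 3*6)**2 = (-15 - 18)**2 = (-33)**2 = 1089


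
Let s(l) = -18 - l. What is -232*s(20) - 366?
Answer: 8450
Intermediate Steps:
-232*s(20) - 366 = -232*(-18 - 1*20) - 366 = -232*(-18 - 20) - 366 = -232*(-38) - 366 = 8816 - 366 = 8450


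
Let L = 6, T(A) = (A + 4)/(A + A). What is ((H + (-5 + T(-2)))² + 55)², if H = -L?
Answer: 561001/16 ≈ 35063.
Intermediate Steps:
T(A) = (4 + A)/(2*A) (T(A) = (4 + A)/((2*A)) = (4 + A)*(1/(2*A)) = (4 + A)/(2*A))
H = -6 (H = -1*6 = -6)
((H + (-5 + T(-2)))² + 55)² = ((-6 + (-5 + (½)*(4 - 2)/(-2)))² + 55)² = ((-6 + (-5 + (½)*(-½)*2))² + 55)² = ((-6 + (-5 - ½))² + 55)² = ((-6 - 11/2)² + 55)² = ((-23/2)² + 55)² = (529/4 + 55)² = (749/4)² = 561001/16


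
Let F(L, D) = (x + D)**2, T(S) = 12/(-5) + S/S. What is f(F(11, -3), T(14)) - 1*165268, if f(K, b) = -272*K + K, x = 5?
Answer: -166352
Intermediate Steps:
T(S) = -7/5 (T(S) = 12*(-1/5) + 1 = -12/5 + 1 = -7/5)
F(L, D) = (5 + D)**2
f(K, b) = -271*K
f(F(11, -3), T(14)) - 1*165268 = -271*(5 - 3)**2 - 1*165268 = -271*2**2 - 165268 = -271*4 - 165268 = -1084 - 165268 = -166352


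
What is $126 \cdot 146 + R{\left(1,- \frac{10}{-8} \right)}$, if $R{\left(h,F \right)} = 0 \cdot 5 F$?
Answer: $18396$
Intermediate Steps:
$R{\left(h,F \right)} = 0$ ($R{\left(h,F \right)} = 0 F = 0$)
$126 \cdot 146 + R{\left(1,- \frac{10}{-8} \right)} = 126 \cdot 146 + 0 = 18396 + 0 = 18396$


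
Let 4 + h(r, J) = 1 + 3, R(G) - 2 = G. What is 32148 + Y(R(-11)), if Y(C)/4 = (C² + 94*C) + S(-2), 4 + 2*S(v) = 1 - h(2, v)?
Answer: 29082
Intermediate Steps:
R(G) = 2 + G
h(r, J) = 0 (h(r, J) = -4 + (1 + 3) = -4 + 4 = 0)
S(v) = -3/2 (S(v) = -2 + (1 - 1*0)/2 = -2 + (1 + 0)/2 = -2 + (½)*1 = -2 + ½ = -3/2)
Y(C) = -6 + 4*C² + 376*C (Y(C) = 4*((C² + 94*C) - 3/2) = 4*(-3/2 + C² + 94*C) = -6 + 4*C² + 376*C)
32148 + Y(R(-11)) = 32148 + (-6 + 4*(2 - 11)² + 376*(2 - 11)) = 32148 + (-6 + 4*(-9)² + 376*(-9)) = 32148 + (-6 + 4*81 - 3384) = 32148 + (-6 + 324 - 3384) = 32148 - 3066 = 29082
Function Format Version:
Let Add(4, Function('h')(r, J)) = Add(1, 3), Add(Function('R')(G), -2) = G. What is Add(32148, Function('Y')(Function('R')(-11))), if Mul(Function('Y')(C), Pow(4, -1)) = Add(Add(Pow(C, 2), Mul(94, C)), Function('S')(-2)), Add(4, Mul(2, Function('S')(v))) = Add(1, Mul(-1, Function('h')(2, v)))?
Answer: 29082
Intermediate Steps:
Function('R')(G) = Add(2, G)
Function('h')(r, J) = 0 (Function('h')(r, J) = Add(-4, Add(1, 3)) = Add(-4, 4) = 0)
Function('S')(v) = Rational(-3, 2) (Function('S')(v) = Add(-2, Mul(Rational(1, 2), Add(1, Mul(-1, 0)))) = Add(-2, Mul(Rational(1, 2), Add(1, 0))) = Add(-2, Mul(Rational(1, 2), 1)) = Add(-2, Rational(1, 2)) = Rational(-3, 2))
Function('Y')(C) = Add(-6, Mul(4, Pow(C, 2)), Mul(376, C)) (Function('Y')(C) = Mul(4, Add(Add(Pow(C, 2), Mul(94, C)), Rational(-3, 2))) = Mul(4, Add(Rational(-3, 2), Pow(C, 2), Mul(94, C))) = Add(-6, Mul(4, Pow(C, 2)), Mul(376, C)))
Add(32148, Function('Y')(Function('R')(-11))) = Add(32148, Add(-6, Mul(4, Pow(Add(2, -11), 2)), Mul(376, Add(2, -11)))) = Add(32148, Add(-6, Mul(4, Pow(-9, 2)), Mul(376, -9))) = Add(32148, Add(-6, Mul(4, 81), -3384)) = Add(32148, Add(-6, 324, -3384)) = Add(32148, -3066) = 29082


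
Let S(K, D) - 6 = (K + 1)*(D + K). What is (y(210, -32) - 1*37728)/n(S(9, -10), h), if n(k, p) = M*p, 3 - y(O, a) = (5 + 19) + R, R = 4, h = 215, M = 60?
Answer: -37753/12900 ≈ -2.9266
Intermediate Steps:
S(K, D) = 6 + (1 + K)*(D + K) (S(K, D) = 6 + (K + 1)*(D + K) = 6 + (1 + K)*(D + K))
y(O, a) = -25 (y(O, a) = 3 - ((5 + 19) + 4) = 3 - (24 + 4) = 3 - 1*28 = 3 - 28 = -25)
n(k, p) = 60*p
(y(210, -32) - 1*37728)/n(S(9, -10), h) = (-25 - 1*37728)/((60*215)) = (-25 - 37728)/12900 = -37753*1/12900 = -37753/12900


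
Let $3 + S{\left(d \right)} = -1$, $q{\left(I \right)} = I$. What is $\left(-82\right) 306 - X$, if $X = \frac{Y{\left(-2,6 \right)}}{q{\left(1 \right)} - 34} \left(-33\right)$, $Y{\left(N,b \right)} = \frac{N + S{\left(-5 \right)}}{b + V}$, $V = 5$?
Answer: $- \frac{276006}{11} \approx -25091.0$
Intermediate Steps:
$S{\left(d \right)} = -4$ ($S{\left(d \right)} = -3 - 1 = -4$)
$Y{\left(N,b \right)} = \frac{-4 + N}{5 + b}$ ($Y{\left(N,b \right)} = \frac{N - 4}{b + 5} = \frac{-4 + N}{5 + b}$)
$X = - \frac{6}{11}$ ($X = \frac{\frac{1}{5 + 6} \left(-4 - 2\right)}{1 - 34} \left(-33\right) = \frac{\frac{1}{11} \left(-6\right)}{-33} \left(-33\right) = - \frac{\frac{1}{11} \left(-6\right)}{33} \left(-33\right) = \left(- \frac{1}{33}\right) \left(- \frac{6}{11}\right) \left(-33\right) = \frac{2}{121} \left(-33\right) = - \frac{6}{11} \approx -0.54545$)
$\left(-82\right) 306 - X = \left(-82\right) 306 - - \frac{6}{11} = -25092 + \frac{6}{11} = - \frac{276006}{11}$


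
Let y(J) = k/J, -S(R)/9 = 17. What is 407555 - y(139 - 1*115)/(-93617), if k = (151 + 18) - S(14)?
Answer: 457848917381/1123404 ≈ 4.0756e+5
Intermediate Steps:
S(R) = -153 (S(R) = -9*17 = -153)
k = 322 (k = (151 + 18) - 1*(-153) = 169 + 153 = 322)
y(J) = 322/J
407555 - y(139 - 1*115)/(-93617) = 407555 - 322/(139 - 1*115)/(-93617) = 407555 - 322/(139 - 115)*(-1)/93617 = 407555 - 322/24*(-1)/93617 = 407555 - 322*(1/24)*(-1)/93617 = 407555 - 161*(-1)/(12*93617) = 407555 - 1*(-161/1123404) = 407555 + 161/1123404 = 457848917381/1123404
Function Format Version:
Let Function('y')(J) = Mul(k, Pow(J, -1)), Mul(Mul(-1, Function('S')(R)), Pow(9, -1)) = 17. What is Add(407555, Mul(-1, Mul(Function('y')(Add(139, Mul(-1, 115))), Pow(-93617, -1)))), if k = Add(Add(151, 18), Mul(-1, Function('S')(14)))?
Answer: Rational(457848917381, 1123404) ≈ 4.0756e+5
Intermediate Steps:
Function('S')(R) = -153 (Function('S')(R) = Mul(-9, 17) = -153)
k = 322 (k = Add(Add(151, 18), Mul(-1, -153)) = Add(169, 153) = 322)
Function('y')(J) = Mul(322, Pow(J, -1))
Add(407555, Mul(-1, Mul(Function('y')(Add(139, Mul(-1, 115))), Pow(-93617, -1)))) = Add(407555, Mul(-1, Mul(Mul(322, Pow(Add(139, Mul(-1, 115)), -1)), Pow(-93617, -1)))) = Add(407555, Mul(-1, Mul(Mul(322, Pow(Add(139, -115), -1)), Rational(-1, 93617)))) = Add(407555, Mul(-1, Mul(Mul(322, Pow(24, -1)), Rational(-1, 93617)))) = Add(407555, Mul(-1, Mul(Mul(322, Rational(1, 24)), Rational(-1, 93617)))) = Add(407555, Mul(-1, Mul(Rational(161, 12), Rational(-1, 93617)))) = Add(407555, Mul(-1, Rational(-161, 1123404))) = Add(407555, Rational(161, 1123404)) = Rational(457848917381, 1123404)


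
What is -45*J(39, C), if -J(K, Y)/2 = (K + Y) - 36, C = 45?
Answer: 4320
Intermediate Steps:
J(K, Y) = 72 - 2*K - 2*Y (J(K, Y) = -2*((K + Y) - 36) = -2*(-36 + K + Y) = 72 - 2*K - 2*Y)
-45*J(39, C) = -45*(72 - 2*39 - 2*45) = -45*(72 - 78 - 90) = -45*(-96) = 4320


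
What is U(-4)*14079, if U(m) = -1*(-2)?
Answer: 28158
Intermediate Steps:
U(m) = 2
U(-4)*14079 = 2*14079 = 28158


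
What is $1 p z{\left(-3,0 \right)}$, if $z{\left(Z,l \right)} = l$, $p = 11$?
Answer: $0$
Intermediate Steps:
$1 p z{\left(-3,0 \right)} = 1 \cdot 11 \cdot 0 = 11 \cdot 0 = 0$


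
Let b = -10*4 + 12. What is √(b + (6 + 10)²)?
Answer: 2*√57 ≈ 15.100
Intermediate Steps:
b = -28 (b = -40 + 12 = -28)
√(b + (6 + 10)²) = √(-28 + (6 + 10)²) = √(-28 + 16²) = √(-28 + 256) = √228 = 2*√57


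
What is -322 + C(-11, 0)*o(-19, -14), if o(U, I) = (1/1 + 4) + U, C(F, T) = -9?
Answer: -196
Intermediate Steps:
o(U, I) = 5 + U (o(U, I) = (1 + 4) + U = 5 + U)
-322 + C(-11, 0)*o(-19, -14) = -322 - 9*(5 - 19) = -322 - 9*(-14) = -322 + 126 = -196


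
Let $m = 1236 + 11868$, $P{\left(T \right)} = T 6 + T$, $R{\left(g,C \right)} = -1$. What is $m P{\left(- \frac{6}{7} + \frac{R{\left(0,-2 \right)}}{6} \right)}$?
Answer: $-93912$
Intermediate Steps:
$P{\left(T \right)} = 7 T$ ($P{\left(T \right)} = 6 T + T = 7 T$)
$m = 13104$
$m P{\left(- \frac{6}{7} + \frac{R{\left(0,-2 \right)}}{6} \right)} = 13104 \cdot 7 \left(- \frac{6}{7} - \frac{1}{6}\right) = 13104 \cdot 7 \left(- \frac{43}{42}\right) = 13104 \left(- \frac{43}{6}\right) = -93912$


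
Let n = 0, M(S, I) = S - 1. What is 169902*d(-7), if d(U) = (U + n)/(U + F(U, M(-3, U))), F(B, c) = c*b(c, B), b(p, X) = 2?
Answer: 396438/5 ≈ 79288.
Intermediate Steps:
M(S, I) = -1 + S
F(B, c) = 2*c (F(B, c) = c*2 = 2*c)
d(U) = U/(-8 + U) (d(U) = (U + 0)/(U + 2*(-1 - 3)) = U/(U + 2*(-4)) = U/(U - 8) = U/(-8 + U))
169902*d(-7) = 169902*(-7/(-8 - 7)) = 169902*(-7/(-15)) = 169902*(-7*(-1/15)) = 169902*(7/15) = 396438/5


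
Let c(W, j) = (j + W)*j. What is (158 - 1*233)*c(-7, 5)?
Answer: 750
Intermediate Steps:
c(W, j) = j*(W + j) (c(W, j) = (W + j)*j = j*(W + j))
(158 - 1*233)*c(-7, 5) = (158 - 1*233)*(5*(-7 + 5)) = (158 - 233)*(5*(-2)) = -75*(-10) = 750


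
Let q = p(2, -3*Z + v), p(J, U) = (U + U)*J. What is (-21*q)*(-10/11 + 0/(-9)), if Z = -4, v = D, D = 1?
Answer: 10920/11 ≈ 992.73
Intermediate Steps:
v = 1
p(J, U) = 2*J*U (p(J, U) = (2*U)*J = 2*J*U)
q = 52 (q = 2*2*(-3*(-4) + 1) = 2*2*(12 + 1) = 2*2*13 = 52)
(-21*q)*(-10/11 + 0/(-9)) = (-21*52)*(-10/11 + 0/(-9)) = -1092*(-10*1/11 + 0*(-1/9)) = -1092*(-10/11 + 0) = -1092*(-10/11) = 10920/11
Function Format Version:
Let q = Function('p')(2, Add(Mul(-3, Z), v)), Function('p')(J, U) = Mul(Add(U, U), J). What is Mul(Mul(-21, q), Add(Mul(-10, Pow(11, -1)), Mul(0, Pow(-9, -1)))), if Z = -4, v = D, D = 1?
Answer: Rational(10920, 11) ≈ 992.73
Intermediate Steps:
v = 1
Function('p')(J, U) = Mul(2, J, U) (Function('p')(J, U) = Mul(Mul(2, U), J) = Mul(2, J, U))
q = 52 (q = Mul(2, 2, Add(Mul(-3, -4), 1)) = Mul(2, 2, Add(12, 1)) = Mul(2, 2, 13) = 52)
Mul(Mul(-21, q), Add(Mul(-10, Pow(11, -1)), Mul(0, Pow(-9, -1)))) = Mul(Mul(-21, 52), Add(Mul(-10, Pow(11, -1)), Mul(0, Pow(-9, -1)))) = Mul(-1092, Add(Mul(-10, Rational(1, 11)), Mul(0, Rational(-1, 9)))) = Mul(-1092, Add(Rational(-10, 11), 0)) = Mul(-1092, Rational(-10, 11)) = Rational(10920, 11)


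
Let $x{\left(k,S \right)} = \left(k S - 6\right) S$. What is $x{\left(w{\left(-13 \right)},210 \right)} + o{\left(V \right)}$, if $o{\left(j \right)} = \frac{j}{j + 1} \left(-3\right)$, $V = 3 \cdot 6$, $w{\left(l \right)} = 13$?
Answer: $\frac{10868706}{19} \approx 5.7204 \cdot 10^{5}$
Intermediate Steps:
$V = 18$
$x{\left(k,S \right)} = S \left(-6 + S k\right)$ ($x{\left(k,S \right)} = \left(S k - 6\right) S = \left(-6 + S k\right) S = S \left(-6 + S k\right)$)
$o{\left(j \right)} = - \frac{3 j}{1 + j}$ ($o{\left(j \right)} = \frac{j}{1 + j} \left(-3\right) = - \frac{3 j}{1 + j}$)
$x{\left(w{\left(-13 \right)},210 \right)} + o{\left(V \right)} = 210 \left(-6 + 210 \cdot 13\right) - \frac{54}{1 + 18} = 210 \left(-6 + 2730\right) - \frac{54}{19} = 210 \cdot 2724 - 54 \cdot \frac{1}{19} = 572040 - \frac{54}{19} = \frac{10868706}{19}$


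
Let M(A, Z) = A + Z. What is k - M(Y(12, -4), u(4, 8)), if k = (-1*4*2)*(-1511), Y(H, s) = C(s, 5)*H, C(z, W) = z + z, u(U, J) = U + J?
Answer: 12172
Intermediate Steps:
u(U, J) = J + U
C(z, W) = 2*z
Y(H, s) = 2*H*s (Y(H, s) = (2*s)*H = 2*H*s)
k = 12088 (k = -4*2*(-1511) = -8*(-1511) = 12088)
k - M(Y(12, -4), u(4, 8)) = 12088 - (2*12*(-4) + (8 + 4)) = 12088 - (-96 + 12) = 12088 - 1*(-84) = 12088 + 84 = 12172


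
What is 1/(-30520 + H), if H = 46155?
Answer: 1/15635 ≈ 6.3959e-5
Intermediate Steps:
1/(-30520 + H) = 1/(-30520 + 46155) = 1/15635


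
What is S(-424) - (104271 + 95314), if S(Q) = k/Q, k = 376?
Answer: -10578052/53 ≈ -1.9959e+5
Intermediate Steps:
S(Q) = 376/Q
S(-424) - (104271 + 95314) = 376/(-424) - (104271 + 95314) = 376*(-1/424) - 1*199585 = -47/53 - 199585 = -10578052/53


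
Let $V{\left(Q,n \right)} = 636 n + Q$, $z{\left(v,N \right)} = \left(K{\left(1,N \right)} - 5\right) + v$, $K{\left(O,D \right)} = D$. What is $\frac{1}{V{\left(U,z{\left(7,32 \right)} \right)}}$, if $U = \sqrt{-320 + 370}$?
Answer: $\frac{10812}{233798663} - \frac{5 \sqrt{2}}{467597326} \approx 4.623 \cdot 10^{-5}$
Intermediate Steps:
$U = 5 \sqrt{2}$ ($U = \sqrt{50} = 5 \sqrt{2} \approx 7.0711$)
$z{\left(v,N \right)} = -5 + N + v$ ($z{\left(v,N \right)} = \left(N - 5\right) + v = \left(-5 + N\right) + v = -5 + N + v$)
$V{\left(Q,n \right)} = Q + 636 n$
$\frac{1}{V{\left(U,z{\left(7,32 \right)} \right)}} = \frac{1}{5 \sqrt{2} + 636 \left(-5 + 32 + 7\right)} = \frac{1}{5 \sqrt{2} + 636 \cdot 34} = \frac{1}{5 \sqrt{2} + 21624} = \frac{1}{21624 + 5 \sqrt{2}}$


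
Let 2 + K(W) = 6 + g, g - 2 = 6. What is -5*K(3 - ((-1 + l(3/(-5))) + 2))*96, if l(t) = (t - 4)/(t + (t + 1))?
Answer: -5760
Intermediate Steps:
g = 8 (g = 2 + 6 = 8)
l(t) = (-4 + t)/(1 + 2*t) (l(t) = (-4 + t)/(t + (1 + t)) = (-4 + t)/(1 + 2*t))
K(W) = 12 (K(W) = -2 + (6 + 8) = -2 + 14 = 12)
-5*K(3 - ((-1 + l(3/(-5))) + 2))*96 = -5*12*96 = -60*96 = -5760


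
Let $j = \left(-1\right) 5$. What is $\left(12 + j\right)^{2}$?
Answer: $49$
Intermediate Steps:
$j = -5$
$\left(12 + j\right)^{2} = \left(12 - 5\right)^{2} = 7^{2} = 49$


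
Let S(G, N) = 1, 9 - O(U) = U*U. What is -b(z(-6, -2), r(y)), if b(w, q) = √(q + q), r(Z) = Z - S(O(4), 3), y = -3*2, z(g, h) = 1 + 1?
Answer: -I*√14 ≈ -3.7417*I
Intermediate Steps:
z(g, h) = 2
O(U) = 9 - U² (O(U) = 9 - U*U = 9 - U²)
y = -6
r(Z) = -1 + Z (r(Z) = Z - 1*1 = Z - 1 = -1 + Z)
b(w, q) = √2*√q (b(w, q) = √(2*q) = √2*√q)
-b(z(-6, -2), r(y)) = -√2*√(-1 - 6) = -√2*√(-7) = -√2*I*√7 = -I*√14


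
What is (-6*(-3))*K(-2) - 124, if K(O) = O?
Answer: -160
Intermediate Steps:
(-6*(-3))*K(-2) - 124 = -6*(-3)*(-2) - 124 = 18*(-2) - 124 = -36 - 124 = -160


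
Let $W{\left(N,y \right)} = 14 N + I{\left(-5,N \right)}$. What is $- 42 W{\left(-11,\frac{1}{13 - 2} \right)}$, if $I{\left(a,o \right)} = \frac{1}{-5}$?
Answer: $\frac{32382}{5} \approx 6476.4$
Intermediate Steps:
$I{\left(a,o \right)} = - \frac{1}{5}$
$W{\left(N,y \right)} = - \frac{1}{5} + 14 N$ ($W{\left(N,y \right)} = 14 N - \frac{1}{5} = - \frac{1}{5} + 14 N$)
$- 42 W{\left(-11,\frac{1}{13 - 2} \right)} = - 42 \left(- \frac{1}{5} + 14 \left(-11\right)\right) = - 42 \left(- \frac{1}{5} - 154\right) = \left(-42\right) \left(- \frac{771}{5}\right) = \frac{32382}{5}$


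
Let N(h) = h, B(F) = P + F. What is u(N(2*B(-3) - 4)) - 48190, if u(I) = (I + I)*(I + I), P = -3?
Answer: -47166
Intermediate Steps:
B(F) = -3 + F
u(I) = 4*I² (u(I) = (2*I)*(2*I) = 4*I²)
u(N(2*B(-3) - 4)) - 48190 = 4*(2*(-3 - 3) - 4)² - 48190 = 4*(2*(-6) - 4)² - 48190 = 4*(-12 - 4)² - 48190 = 4*(-16)² - 48190 = 4*256 - 48190 = 1024 - 48190 = -47166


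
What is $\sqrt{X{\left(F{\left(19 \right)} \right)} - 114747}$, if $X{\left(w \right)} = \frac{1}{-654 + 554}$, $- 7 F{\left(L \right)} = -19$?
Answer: $\frac{i \sqrt{11474701}}{10} \approx 338.74 i$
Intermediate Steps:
$F{\left(L \right)} = \frac{19}{7}$ ($F{\left(L \right)} = \left(- \frac{1}{7}\right) \left(-19\right) = \frac{19}{7}$)
$X{\left(w \right)} = - \frac{1}{100}$ ($X{\left(w \right)} = \frac{1}{-100} = - \frac{1}{100}$)
$\sqrt{X{\left(F{\left(19 \right)} \right)} - 114747} = \sqrt{- \frac{1}{100} - 114747} = \sqrt{- \frac{11474701}{100}} = \frac{i \sqrt{11474701}}{10}$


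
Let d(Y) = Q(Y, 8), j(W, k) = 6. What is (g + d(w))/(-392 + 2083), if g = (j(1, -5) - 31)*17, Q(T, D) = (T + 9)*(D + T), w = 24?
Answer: 631/1691 ≈ 0.37315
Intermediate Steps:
Q(T, D) = (9 + T)*(D + T)
d(Y) = 72 + Y**2 + 17*Y (d(Y) = Y**2 + 9*8 + 9*Y + 8*Y = Y**2 + 72 + 9*Y + 8*Y = 72 + Y**2 + 17*Y)
g = -425 (g = (6 - 31)*17 = -25*17 = -425)
(g + d(w))/(-392 + 2083) = (-425 + (72 + 24**2 + 17*24))/(-392 + 2083) = (-425 + (72 + 576 + 408))/1691 = (-425 + 1056)*(1/1691) = 631*(1/1691) = 631/1691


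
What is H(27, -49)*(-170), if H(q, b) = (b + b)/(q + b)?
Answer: -8330/11 ≈ -757.27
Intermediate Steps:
H(q, b) = 2*b/(b + q) (H(q, b) = (2*b)/(b + q) = 2*b/(b + q))
H(27, -49)*(-170) = (2*(-49)/(-49 + 27))*(-170) = (2*(-49)/(-22))*(-170) = (2*(-49)*(-1/22))*(-170) = (49/11)*(-170) = -8330/11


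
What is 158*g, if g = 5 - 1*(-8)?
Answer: 2054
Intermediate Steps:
g = 13 (g = 5 + 8 = 13)
158*g = 158*13 = 2054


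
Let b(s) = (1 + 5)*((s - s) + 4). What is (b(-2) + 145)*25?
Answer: 4225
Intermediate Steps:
b(s) = 24 (b(s) = 6*(0 + 4) = 6*4 = 24)
(b(-2) + 145)*25 = (24 + 145)*25 = 169*25 = 4225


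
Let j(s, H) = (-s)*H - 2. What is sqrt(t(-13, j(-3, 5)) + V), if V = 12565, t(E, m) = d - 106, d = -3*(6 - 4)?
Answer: sqrt(12453) ≈ 111.59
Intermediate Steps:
d = -6 (d = -3*2 = -6)
j(s, H) = -2 - H*s (j(s, H) = -H*s - 2 = -2 - H*s)
t(E, m) = -112 (t(E, m) = -6 - 106 = -112)
sqrt(t(-13, j(-3, 5)) + V) = sqrt(-112 + 12565) = sqrt(12453)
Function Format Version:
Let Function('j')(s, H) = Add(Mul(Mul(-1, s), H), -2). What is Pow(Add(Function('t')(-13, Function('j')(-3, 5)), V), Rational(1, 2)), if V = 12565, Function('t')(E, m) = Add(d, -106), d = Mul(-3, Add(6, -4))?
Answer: Pow(12453, Rational(1, 2)) ≈ 111.59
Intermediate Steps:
d = -6 (d = Mul(-3, 2) = -6)
Function('j')(s, H) = Add(-2, Mul(-1, H, s)) (Function('j')(s, H) = Add(Mul(-1, H, s), -2) = Add(-2, Mul(-1, H, s)))
Function('t')(E, m) = -112 (Function('t')(E, m) = Add(-6, -106) = -112)
Pow(Add(Function('t')(-13, Function('j')(-3, 5)), V), Rational(1, 2)) = Pow(Add(-112, 12565), Rational(1, 2)) = Pow(12453, Rational(1, 2))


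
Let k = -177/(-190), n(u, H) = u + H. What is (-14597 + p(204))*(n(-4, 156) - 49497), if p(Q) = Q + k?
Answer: 26986711417/38 ≈ 7.1018e+8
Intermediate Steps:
n(u, H) = H + u
k = 177/190 (k = -177*(-1/190) = 177/190 ≈ 0.93158)
p(Q) = 177/190 + Q (p(Q) = Q + 177/190 = 177/190 + Q)
(-14597 + p(204))*(n(-4, 156) - 49497) = (-14597 + (177/190 + 204))*((156 - 4) - 49497) = (-14597 + 38937/190)*(152 - 49497) = -2734493/190*(-49345) = 26986711417/38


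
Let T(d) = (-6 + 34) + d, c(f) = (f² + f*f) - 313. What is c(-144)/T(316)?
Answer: 41159/344 ≈ 119.65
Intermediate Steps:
c(f) = -313 + 2*f² (c(f) = (f² + f²) - 313 = 2*f² - 313 = -313 + 2*f²)
T(d) = 28 + d
c(-144)/T(316) = (-313 + 2*(-144)²)/(28 + 316) = (-313 + 2*20736)/344 = (-313 + 41472)*(1/344) = 41159*(1/344) = 41159/344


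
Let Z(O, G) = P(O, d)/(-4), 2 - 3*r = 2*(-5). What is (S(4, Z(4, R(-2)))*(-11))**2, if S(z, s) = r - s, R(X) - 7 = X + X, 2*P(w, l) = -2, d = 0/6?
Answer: 27225/16 ≈ 1701.6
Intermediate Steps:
d = 0 (d = 0*(1/6) = 0)
r = 4 (r = 2/3 - 2*(-5)/3 = 2/3 - 1/3*(-10) = 2/3 + 10/3 = 4)
P(w, l) = -1 (P(w, l) = (1/2)*(-2) = -1)
R(X) = 7 + 2*X (R(X) = 7 + (X + X) = 7 + 2*X)
Z(O, G) = 1/4 (Z(O, G) = -1/(-4) = -1*(-1/4) = 1/4)
S(z, s) = 4 - s
(S(4, Z(4, R(-2)))*(-11))**2 = ((4 - 1*1/4)*(-11))**2 = ((4 - 1/4)*(-11))**2 = ((15/4)*(-11))**2 = (-165/4)**2 = 27225/16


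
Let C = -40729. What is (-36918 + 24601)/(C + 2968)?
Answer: 12317/37761 ≈ 0.32618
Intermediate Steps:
(-36918 + 24601)/(C + 2968) = (-36918 + 24601)/(-40729 + 2968) = -12317/(-37761) = -12317*(-1/37761) = 12317/37761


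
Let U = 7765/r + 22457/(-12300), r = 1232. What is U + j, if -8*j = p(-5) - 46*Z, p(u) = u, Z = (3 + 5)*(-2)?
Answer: -329204431/3788400 ≈ -86.898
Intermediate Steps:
Z = -16 (Z = 8*(-2) = -16)
j = -731/8 (j = -(-5 - 46*(-16))/8 = -(-5 + 736)/8 = -⅛*731 = -731/8 ≈ -91.375)
U = 16960619/3788400 (U = 7765/1232 + 22457/(-12300) = 7765*(1/1232) + 22457*(-1/12300) = 7765/1232 - 22457/12300 = 16960619/3788400 ≈ 4.4770)
U + j = 16960619/3788400 - 731/8 = -329204431/3788400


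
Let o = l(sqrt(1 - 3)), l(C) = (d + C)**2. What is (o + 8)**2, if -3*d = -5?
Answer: 4441/81 + 1580*I*sqrt(2)/27 ≈ 54.827 + 82.758*I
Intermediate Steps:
d = 5/3 (d = -1/3*(-5) = 5/3 ≈ 1.6667)
l(C) = (5/3 + C)**2
o = (5 + 3*I*sqrt(2))**2/9 (o = (5 + 3*sqrt(1 - 3))**2/9 = (5 + 3*sqrt(-2))**2/9 = (5 + 3*(I*sqrt(2)))**2/9 = (5 + 3*I*sqrt(2))**2/9 ≈ 0.77778 + 4.714*I)
(o + 8)**2 = ((7/9 + 10*I*sqrt(2)/3) + 8)**2 = (79/9 + 10*I*sqrt(2)/3)**2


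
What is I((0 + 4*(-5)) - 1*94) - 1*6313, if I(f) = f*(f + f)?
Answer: 19679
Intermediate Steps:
I(f) = 2*f**2 (I(f) = f*(2*f) = 2*f**2)
I((0 + 4*(-5)) - 1*94) - 1*6313 = 2*((0 + 4*(-5)) - 1*94)**2 - 1*6313 = 2*((0 - 20) - 94)**2 - 6313 = 2*(-20 - 94)**2 - 6313 = 2*(-114)**2 - 6313 = 2*12996 - 6313 = 25992 - 6313 = 19679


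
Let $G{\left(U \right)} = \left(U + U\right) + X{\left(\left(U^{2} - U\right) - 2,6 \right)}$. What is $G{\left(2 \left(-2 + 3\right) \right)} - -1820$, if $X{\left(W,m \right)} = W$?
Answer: $1824$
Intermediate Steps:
$G{\left(U \right)} = -2 + U + U^{2}$ ($G{\left(U \right)} = \left(U + U\right) - \left(2 + U - U^{2}\right) = 2 U - \left(2 + U - U^{2}\right) = -2 + U + U^{2}$)
$G{\left(2 \left(-2 + 3\right) \right)} - -1820 = \left(-2 + 2 \left(-2 + 3\right) + \left(2 \left(-2 + 3\right)\right)^{2}\right) - -1820 = \left(-2 + 2 \cdot 1 + \left(2 \cdot 1\right)^{2}\right) + 1820 = \left(-2 + 2 + 2^{2}\right) + 1820 = \left(-2 + 2 + 4\right) + 1820 = 4 + 1820 = 1824$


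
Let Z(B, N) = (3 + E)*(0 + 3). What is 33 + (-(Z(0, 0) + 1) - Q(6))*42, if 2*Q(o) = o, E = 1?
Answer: -639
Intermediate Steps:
Q(o) = o/2
Z(B, N) = 12 (Z(B, N) = (3 + 1)*(0 + 3) = 4*3 = 12)
33 + (-(Z(0, 0) + 1) - Q(6))*42 = 33 + (-(12 + 1) - 6/2)*42 = 33 + (-1*13 - 1*3)*42 = 33 + (-13 - 3)*42 = 33 - 16*42 = 33 - 672 = -639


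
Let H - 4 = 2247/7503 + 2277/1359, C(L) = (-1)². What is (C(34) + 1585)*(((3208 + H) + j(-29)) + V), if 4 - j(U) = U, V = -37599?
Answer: -337299991652/6191 ≈ -5.4482e+7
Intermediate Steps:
j(U) = 4 - U
C(L) = 1
H = 2256456/377651 (H = 4 + (2247/7503 + 2277/1359) = 4 + (2247*(1/7503) + 2277*(1/1359)) = 4 + (749/2501 + 253/151) = 4 + 745852/377651 = 2256456/377651 ≈ 5.9750)
(C(34) + 1585)*(((3208 + H) + j(-29)) + V) = (1 + 1585)*(((3208 + 2256456/377651) + (4 - 1*(-29))) - 37599) = 1586*((1213760864/377651 + (4 + 29)) - 37599) = 1586*((1213760864/377651 + 33) - 37599) = 1586*(1226223347/377651 - 37599) = 1586*(-12973076602/377651) = -337299991652/6191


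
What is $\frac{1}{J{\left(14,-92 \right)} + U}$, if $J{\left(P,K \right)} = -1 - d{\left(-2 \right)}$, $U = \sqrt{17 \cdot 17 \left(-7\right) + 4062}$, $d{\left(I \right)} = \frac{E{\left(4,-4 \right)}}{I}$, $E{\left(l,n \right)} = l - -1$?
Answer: $- \frac{6}{8147} + \frac{4 \sqrt{2039}}{8147} \approx 0.021434$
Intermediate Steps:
$E{\left(l,n \right)} = 1 + l$ ($E{\left(l,n \right)} = l + 1 = 1 + l$)
$d{\left(I \right)} = \frac{5}{I}$ ($d{\left(I \right)} = \frac{1 + 4}{I} = \frac{5}{I}$)
$U = \sqrt{2039}$ ($U = \sqrt{289 \left(-7\right) + 4062} = \sqrt{-2023 + 4062} = \sqrt{2039} \approx 45.155$)
$J{\left(P,K \right)} = \frac{3}{2}$ ($J{\left(P,K \right)} = -1 - \frac{5}{-2} = -1 - 5 \left(- \frac{1}{2}\right) = -1 - - \frac{5}{2} = -1 + \frac{5}{2} = \frac{3}{2}$)
$\frac{1}{J{\left(14,-92 \right)} + U} = \frac{1}{\frac{3}{2} + \sqrt{2039}}$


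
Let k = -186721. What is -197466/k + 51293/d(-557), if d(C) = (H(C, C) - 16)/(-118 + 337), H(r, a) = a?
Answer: -699118342463/35663711 ≈ -19603.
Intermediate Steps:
d(C) = -16/219 + C/219 (d(C) = (C - 16)/(-118 + 337) = (-16 + C)/219 = (-16 + C)*(1/219) = -16/219 + C/219)
-197466/k + 51293/d(-557) = -197466/(-186721) + 51293/(-16/219 + (1/219)*(-557)) = -197466*(-1/186721) + 51293/(-16/219 - 557/219) = 197466/186721 + 51293/(-191/73) = 197466/186721 + 51293*(-73/191) = 197466/186721 - 3744389/191 = -699118342463/35663711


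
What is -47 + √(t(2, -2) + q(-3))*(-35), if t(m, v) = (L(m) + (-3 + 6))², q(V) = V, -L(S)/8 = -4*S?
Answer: -47 - 35*√4486 ≈ -2391.2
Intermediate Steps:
L(S) = 32*S (L(S) = -(-32)*S = 32*S)
t(m, v) = (3 + 32*m)² (t(m, v) = (32*m + (-3 + 6))² = (32*m + 3)² = (3 + 32*m)²)
-47 + √(t(2, -2) + q(-3))*(-35) = -47 + √((3 + 32*2)² - 3)*(-35) = -47 + √((3 + 64)² - 3)*(-35) = -47 + √(67² - 3)*(-35) = -47 + √(4489 - 3)*(-35) = -47 + √4486*(-35) = -47 - 35*√4486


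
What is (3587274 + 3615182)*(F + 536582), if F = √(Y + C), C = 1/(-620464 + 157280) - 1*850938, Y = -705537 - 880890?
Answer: 3864708245392 + 1800614*I*√32681929262690789/28949 ≈ 3.8647e+12 + 1.1245e+10*I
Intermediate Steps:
Y = -1586427
C = -394140866593/463184 (C = 1/(-463184) - 850938 = -1/463184 - 850938 = -394140866593/463184 ≈ -8.5094e+5)
F = I*√32681929262690789/115796 (F = √(-1586427 - 394140866593/463184) = √(-1128948470161/463184) = I*√32681929262690789/115796 ≈ 1561.2*I)
(3587274 + 3615182)*(F + 536582) = (3587274 + 3615182)*(I*√32681929262690789/115796 + 536582) = 7202456*(536582 + I*√32681929262690789/115796) = 3864708245392 + 1800614*I*√32681929262690789/28949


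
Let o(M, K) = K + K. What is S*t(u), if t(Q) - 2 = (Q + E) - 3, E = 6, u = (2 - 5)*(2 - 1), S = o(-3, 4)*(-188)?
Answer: -3008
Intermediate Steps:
o(M, K) = 2*K
S = -1504 (S = (2*4)*(-188) = 8*(-188) = -1504)
u = -3 (u = -3*1 = -3)
t(Q) = 5 + Q (t(Q) = 2 + ((Q + 6) - 3) = 2 + ((6 + Q) - 3) = 2 + (3 + Q) = 5 + Q)
S*t(u) = -1504*(5 - 3) = -1504*2 = -3008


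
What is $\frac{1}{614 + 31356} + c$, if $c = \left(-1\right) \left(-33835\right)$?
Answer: $\frac{1081704951}{31970} \approx 33835.0$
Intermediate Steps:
$c = 33835$
$\frac{1}{614 + 31356} + c = \frac{1}{614 + 31356} + 33835 = \frac{1}{31970} + 33835 = \frac{1081704951}{31970}$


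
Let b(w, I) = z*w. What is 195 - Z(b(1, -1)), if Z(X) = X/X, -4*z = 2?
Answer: 194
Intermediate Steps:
z = -½ (z = -¼*2 = -½ ≈ -0.50000)
b(w, I) = -w/2
Z(X) = 1
195 - Z(b(1, -1)) = 195 - 1*1 = 195 - 1 = 194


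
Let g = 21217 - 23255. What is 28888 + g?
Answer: 26850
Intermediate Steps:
g = -2038
28888 + g = 28888 - 2038 = 26850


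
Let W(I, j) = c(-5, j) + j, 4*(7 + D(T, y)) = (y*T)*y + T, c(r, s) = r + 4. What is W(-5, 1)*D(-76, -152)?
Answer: 0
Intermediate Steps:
c(r, s) = 4 + r
D(T, y) = -7 + T/4 + T*y²/4 (D(T, y) = -7 + ((y*T)*y + T)/4 = -7 + ((T*y)*y + T)/4 = -7 + (T*y² + T)/4 = -7 + (T + T*y²)/4 = -7 + (T/4 + T*y²/4) = -7 + T/4 + T*y²/4)
W(I, j) = -1 + j (W(I, j) = (4 - 5) + j = -1 + j)
W(-5, 1)*D(-76, -152) = (-1 + 1)*(-7 + (¼)*(-76) + (¼)*(-76)*(-152)²) = 0*(-7 - 19 + (¼)*(-76)*23104) = 0*(-7 - 19 - 438976) = 0*(-439002) = 0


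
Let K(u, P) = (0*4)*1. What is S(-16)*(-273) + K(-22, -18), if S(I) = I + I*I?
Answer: -65520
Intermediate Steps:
K(u, P) = 0 (K(u, P) = 0*1 = 0)
S(I) = I + I**2
S(-16)*(-273) + K(-22, -18) = -16*(1 - 16)*(-273) + 0 = -16*(-15)*(-273) + 0 = 240*(-273) + 0 = -65520 + 0 = -65520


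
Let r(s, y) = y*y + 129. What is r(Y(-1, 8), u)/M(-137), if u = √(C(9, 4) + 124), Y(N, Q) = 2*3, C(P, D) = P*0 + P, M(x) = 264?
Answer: 131/132 ≈ 0.99242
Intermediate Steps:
C(P, D) = P (C(P, D) = 0 + P = P)
Y(N, Q) = 6
u = √133 (u = √(9 + 124) = √133 ≈ 11.533)
r(s, y) = 129 + y² (r(s, y) = y² + 129 = 129 + y²)
r(Y(-1, 8), u)/M(-137) = (129 + (√133)²)/264 = (129 + 133)*(1/264) = 262*(1/264) = 131/132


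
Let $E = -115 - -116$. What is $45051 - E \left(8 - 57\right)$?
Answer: $45100$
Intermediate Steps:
$E = 1$ ($E = -115 + 116 = 1$)
$45051 - E \left(8 - 57\right) = 45051 - 1 \left(8 - 57\right) = 45051 - 1 \left(-49\right) = 45051 - -49 = 45051 + 49 = 45100$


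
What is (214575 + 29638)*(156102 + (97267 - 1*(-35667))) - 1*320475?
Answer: 70586028193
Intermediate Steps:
(214575 + 29638)*(156102 + (97267 - 1*(-35667))) - 1*320475 = 244213*(156102 + (97267 + 35667)) - 320475 = 244213*(156102 + 132934) - 320475 = 244213*289036 - 320475 = 70586348668 - 320475 = 70586028193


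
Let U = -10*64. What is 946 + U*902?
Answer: -576334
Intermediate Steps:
U = -640
946 + U*902 = 946 - 640*902 = 946 - 577280 = -576334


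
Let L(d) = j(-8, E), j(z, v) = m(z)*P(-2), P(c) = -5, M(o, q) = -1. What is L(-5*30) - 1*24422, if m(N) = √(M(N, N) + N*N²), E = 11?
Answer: -24422 - 15*I*√57 ≈ -24422.0 - 113.25*I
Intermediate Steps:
m(N) = √(-1 + N³) (m(N) = √(-1 + N*N²) = √(-1 + N³))
j(z, v) = -5*√(-1 + z³) (j(z, v) = √(-1 + z³)*(-5) = -5*√(-1 + z³))
L(d) = -15*I*√57 (L(d) = -5*√(-1 + (-8)³) = -5*√(-1 - 512) = -15*I*√57)
L(-5*30) - 1*24422 = -15*I*√57 - 1*24422 = -15*I*√57 - 24422 = -24422 - 15*I*√57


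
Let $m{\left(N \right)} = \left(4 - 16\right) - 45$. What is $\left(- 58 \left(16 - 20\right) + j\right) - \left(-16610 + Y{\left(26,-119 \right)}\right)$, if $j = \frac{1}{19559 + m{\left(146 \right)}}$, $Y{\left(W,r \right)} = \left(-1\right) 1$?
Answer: $\frac{328472187}{19502} \approx 16843.0$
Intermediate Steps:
$Y{\left(W,r \right)} = -1$
$m{\left(N \right)} = -57$ ($m{\left(N \right)} = -12 - 45 = -57$)
$j = \frac{1}{19502}$ ($j = \frac{1}{19559 - 57} = \frac{1}{19502} \approx 5.1277 \cdot 10^{-5}$)
$\left(- 58 \left(16 - 20\right) + j\right) - \left(-16610 + Y{\left(26,-119 \right)}\right) = \left(- 58 \left(16 - 20\right) + \frac{1}{19502}\right) + \left(16610 - -1\right) = \left(\left(-58\right) \left(-4\right) + \frac{1}{19502}\right) + \left(16610 + 1\right) = \left(232 + \frac{1}{19502}\right) + 16611 = \frac{4524465}{19502} + 16611 = \frac{328472187}{19502}$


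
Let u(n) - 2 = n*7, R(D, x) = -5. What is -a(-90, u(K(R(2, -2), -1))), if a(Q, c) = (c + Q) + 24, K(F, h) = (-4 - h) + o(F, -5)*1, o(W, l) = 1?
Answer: 78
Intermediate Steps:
K(F, h) = -3 - h (K(F, h) = (-4 - h) + 1*1 = (-4 - h) + 1 = -3 - h)
u(n) = 2 + 7*n (u(n) = 2 + n*7 = 2 + 7*n)
a(Q, c) = 24 + Q + c (a(Q, c) = (Q + c) + 24 = 24 + Q + c)
-a(-90, u(K(R(2, -2), -1))) = -(24 - 90 + (2 + 7*(-3 - 1*(-1)))) = -(24 - 90 + (2 + 7*(-3 + 1))) = -(24 - 90 + (2 + 7*(-2))) = -(24 - 90 + (2 - 14)) = -(24 - 90 - 12) = -1*(-78) = 78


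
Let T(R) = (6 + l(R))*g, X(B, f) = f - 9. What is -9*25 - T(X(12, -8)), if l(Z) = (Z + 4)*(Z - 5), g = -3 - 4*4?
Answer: 5323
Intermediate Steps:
g = -19 (g = -3 - 16 = -19)
l(Z) = (-5 + Z)*(4 + Z) (l(Z) = (4 + Z)*(-5 + Z) = (-5 + Z)*(4 + Z))
X(B, f) = -9 + f
T(R) = 266 - 19*R² + 19*R (T(R) = (6 + (-20 + R² - R))*(-19) = (-14 + R² - R)*(-19) = 266 - 19*R² + 19*R)
-9*25 - T(X(12, -8)) = -9*25 - (266 - 19*(-9 - 8)² + 19*(-9 - 8)) = -225 - (266 - 19*(-17)² + 19*(-17)) = -225 - (266 - 19*289 - 323) = -225 - (266 - 5491 - 323) = -225 - 1*(-5548) = -225 + 5548 = 5323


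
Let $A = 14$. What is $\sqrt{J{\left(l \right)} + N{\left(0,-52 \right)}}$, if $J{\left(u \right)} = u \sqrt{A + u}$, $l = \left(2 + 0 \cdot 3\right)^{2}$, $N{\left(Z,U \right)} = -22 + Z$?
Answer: $\sqrt{-22 + 12 \sqrt{2}} \approx 2.2426 i$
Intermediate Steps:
$l = 4$ ($l = \left(2 + 0\right)^{2} = 2^{2} = 4$)
$J{\left(u \right)} = u \sqrt{14 + u}$
$\sqrt{J{\left(l \right)} + N{\left(0,-52 \right)}} = \sqrt{4 \sqrt{14 + 4} + \left(-22 + 0\right)} = \sqrt{4 \sqrt{18} - 22} = \sqrt{4 \cdot 3 \sqrt{2} - 22} = \sqrt{12 \sqrt{2} - 22} = \sqrt{-22 + 12 \sqrt{2}}$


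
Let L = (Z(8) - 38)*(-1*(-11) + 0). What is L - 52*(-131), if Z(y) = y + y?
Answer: 6570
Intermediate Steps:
Z(y) = 2*y
L = -242 (L = (2*8 - 38)*(-1*(-11) + 0) = (16 - 38)*(11 + 0) = -22*11 = -242)
L - 52*(-131) = -242 - 52*(-131) = -242 + 6812 = 6570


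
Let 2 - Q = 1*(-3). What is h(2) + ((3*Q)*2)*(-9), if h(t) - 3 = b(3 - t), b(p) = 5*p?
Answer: -262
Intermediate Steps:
Q = 5 (Q = 2 - (-3) = 2 - 1*(-3) = 2 + 3 = 5)
h(t) = 18 - 5*t (h(t) = 3 + 5*(3 - t) = 3 + (15 - 5*t) = 18 - 5*t)
h(2) + ((3*Q)*2)*(-9) = (18 - 5*2) + ((3*5)*2)*(-9) = (18 - 10) + (15*2)*(-9) = 8 + 30*(-9) = 8 - 270 = -262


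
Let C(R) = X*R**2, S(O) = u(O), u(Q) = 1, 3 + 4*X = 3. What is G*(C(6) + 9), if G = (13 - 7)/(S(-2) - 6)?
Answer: -54/5 ≈ -10.800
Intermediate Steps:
X = 0 (X = -3/4 + (1/4)*3 = -3/4 + 3/4 = 0)
S(O) = 1
C(R) = 0 (C(R) = 0*R**2 = 0)
G = -6/5 (G = (13 - 7)/(1 - 6) = 6/(-5) = 6*(-1/5) = -6/5 ≈ -1.2000)
G*(C(6) + 9) = -6*(0 + 9)/5 = -6/5*9 = -54/5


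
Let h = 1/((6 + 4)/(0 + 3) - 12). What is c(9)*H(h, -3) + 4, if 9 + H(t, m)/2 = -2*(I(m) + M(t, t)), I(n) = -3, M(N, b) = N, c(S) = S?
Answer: -596/13 ≈ -45.846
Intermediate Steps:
h = -3/26 (h = 1/(10/3 - 12) = 1/(-26/3) = -3/26 ≈ -0.11538)
H(t, m) = -6 - 4*t (H(t, m) = -18 + 2*(-2*(-3 + t)) = -18 + 2*(6 - 2*t) = -18 + (12 - 4*t) = -6 - 4*t)
c(9)*H(h, -3) + 4 = 9*(-6 - 4*(-3/26)) + 4 = 9*(-6 + 6/13) + 4 = 9*(-72/13) + 4 = -648/13 + 4 = -596/13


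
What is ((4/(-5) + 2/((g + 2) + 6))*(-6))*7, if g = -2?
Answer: 98/5 ≈ 19.600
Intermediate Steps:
((4/(-5) + 2/((g + 2) + 6))*(-6))*7 = ((4/(-5) + 2/((-2 + 2) + 6))*(-6))*7 = ((4*(-⅕) + 2/(0 + 6))*(-6))*7 = ((-⅘ + 2/6)*(-6))*7 = ((-⅘ + 2*(⅙))*(-6))*7 = ((-⅘ + ⅓)*(-6))*7 = -7/15*(-6)*7 = (14/5)*7 = 98/5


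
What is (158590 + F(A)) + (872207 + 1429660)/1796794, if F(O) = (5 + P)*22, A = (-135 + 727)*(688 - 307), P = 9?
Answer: 285509274879/1796794 ≈ 1.5890e+5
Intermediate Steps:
A = 225552 (A = 592*381 = 225552)
F(O) = 308 (F(O) = (5 + 9)*22 = 14*22 = 308)
(158590 + F(A)) + (872207 + 1429660)/1796794 = (158590 + 308) + (872207 + 1429660)/1796794 = 158898 + 2301867*(1/1796794) = 158898 + 2301867/1796794 = 285509274879/1796794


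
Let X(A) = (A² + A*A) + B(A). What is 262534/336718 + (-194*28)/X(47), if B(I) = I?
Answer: -17285207/39564365 ≈ -0.43689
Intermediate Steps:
X(A) = A + 2*A² (X(A) = (A² + A*A) + A = (A² + A²) + A = 2*A² + A = A + 2*A²)
262534/336718 + (-194*28)/X(47) = 262534/336718 + (-194*28)/((47*(1 + 2*47))) = 262534*(1/336718) - 5432*1/(47*(1 + 94)) = 131267/168359 - 5432/(47*95) = 131267/168359 - 5432/4465 = -17285207/39564365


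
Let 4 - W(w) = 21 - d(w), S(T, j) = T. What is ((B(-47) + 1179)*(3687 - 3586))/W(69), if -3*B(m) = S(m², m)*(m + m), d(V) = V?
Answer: 21329483/156 ≈ 1.3673e+5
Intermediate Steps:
B(m) = -2*m³/3 (B(m) = -m²*(m + m)/3 = -m²*2*m/3 = -2*m³/3)
W(w) = -17 + w (W(w) = 4 - (21 - w) = 4 + (-21 + w) = -17 + w)
((B(-47) + 1179)*(3687 - 3586))/W(69) = ((-⅔*(-47)³ + 1179)*(3687 - 3586))/(-17 + 69) = ((-⅔*(-103823) + 1179)*101)/52 = ((207646/3 + 1179)*101)*(1/52) = ((211183/3)*101)*(1/52) = (21329483/3)*(1/52) = 21329483/156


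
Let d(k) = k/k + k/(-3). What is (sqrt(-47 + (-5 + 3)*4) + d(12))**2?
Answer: (3 - I*sqrt(55))**2 ≈ -46.0 - 44.497*I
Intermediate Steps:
d(k) = 1 - k/3 (d(k) = 1 + k*(-1/3) = 1 - k/3)
(sqrt(-47 + (-5 + 3)*4) + d(12))**2 = (sqrt(-47 + (-5 + 3)*4) + (1 - 1/3*12))**2 = (sqrt(-47 - 2*4) + (1 - 4))**2 = (sqrt(-47 - 8) - 3)**2 = (sqrt(-55) - 3)**2 = (I*sqrt(55) - 3)**2 = (-3 + I*sqrt(55))**2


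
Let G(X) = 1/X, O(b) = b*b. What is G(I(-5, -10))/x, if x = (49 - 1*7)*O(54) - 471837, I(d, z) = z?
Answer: 1/3493650 ≈ 2.8623e-7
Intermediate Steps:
O(b) = b²
x = -349365 (x = (49 - 1*7)*54² - 471837 = (49 - 7)*2916 - 471837 = 42*2916 - 471837 = 122472 - 471837 = -349365)
G(I(-5, -10))/x = 1/(-10*(-349365)) = -⅒*(-1/349365) = 1/3493650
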